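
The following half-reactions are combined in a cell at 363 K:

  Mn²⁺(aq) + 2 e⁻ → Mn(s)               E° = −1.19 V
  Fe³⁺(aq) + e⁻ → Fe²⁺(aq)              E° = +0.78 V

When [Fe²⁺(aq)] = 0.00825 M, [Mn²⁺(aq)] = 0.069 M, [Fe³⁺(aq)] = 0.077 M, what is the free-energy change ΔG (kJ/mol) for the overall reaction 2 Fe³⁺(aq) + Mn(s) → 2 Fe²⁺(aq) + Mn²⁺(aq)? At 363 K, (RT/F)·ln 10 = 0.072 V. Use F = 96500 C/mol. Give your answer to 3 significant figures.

The standard cell potential is +0.78 − (−1.19) = +1.97 V, with n = 2 electrons in the balanced equation.
Here Q = ([Fe²⁺(aq)]^2·[Mn²⁺(aq)]) / [Fe³⁺(aq)]^2 = 0.000792 (log Q = −3.101), giving E = +1.97 − (0.072/2)·(−3.101) = +2.0816 V.
Then ΔG = −nFE = −2 × 96500 × +2.0816 J/mol = −402 kJ/mol.

−402 kJ/mol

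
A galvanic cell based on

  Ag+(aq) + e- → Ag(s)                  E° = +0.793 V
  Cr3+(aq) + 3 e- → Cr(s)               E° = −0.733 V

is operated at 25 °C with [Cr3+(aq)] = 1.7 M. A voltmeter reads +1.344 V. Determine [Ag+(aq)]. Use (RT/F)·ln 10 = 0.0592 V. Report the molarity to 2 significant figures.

0.0010 M

With Ag⁺/Ag at the cathode and Cr³⁺/Cr at the anode, E°cell = +0.793 − (−0.733) = +1.526 V (n = 3).
From the Nernst equation, log Q = n(E° − E)/0.0592 = 3·(+1.526 − (+1.344))/0.0592 = 9.223.
For 3 Ag+(aq) + Cr(s) → 3 Ag(s) + Cr3+(aq), the reaction quotient is Q = [Cr3+(aq)] / [Ag+(aq)]^3.
Isolating [Ag+(aq)] in Q = 10^{9.223} yields log [Ag+(aq)] = −2.998, i.e. 0.0010 M.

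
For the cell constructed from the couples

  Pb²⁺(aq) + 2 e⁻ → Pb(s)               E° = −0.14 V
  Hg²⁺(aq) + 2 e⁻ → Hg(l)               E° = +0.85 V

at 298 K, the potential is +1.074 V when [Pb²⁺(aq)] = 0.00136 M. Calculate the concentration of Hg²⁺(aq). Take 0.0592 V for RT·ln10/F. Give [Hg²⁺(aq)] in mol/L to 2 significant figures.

0.94 M

The Hg²⁺/Hg couple has the larger reduction potential, so it is the cathode: E°cell = +0.85 − (−0.14) = +0.99 V and n = 2.
Since E = E° − (0.0592/n)·log Q, log Q = n(E° − E)/0.0592 = −2.838.
The balanced reaction is Hg²⁺(aq) + Pb(s) → Hg(l) + Pb²⁺(aq), so Q = [Pb²⁺(aq)] / [Hg²⁺(aq)].
Substituting the known concentrations and solving, log [Hg²⁺(aq)] = −0.028 and [Hg²⁺(aq)] = 0.94 M.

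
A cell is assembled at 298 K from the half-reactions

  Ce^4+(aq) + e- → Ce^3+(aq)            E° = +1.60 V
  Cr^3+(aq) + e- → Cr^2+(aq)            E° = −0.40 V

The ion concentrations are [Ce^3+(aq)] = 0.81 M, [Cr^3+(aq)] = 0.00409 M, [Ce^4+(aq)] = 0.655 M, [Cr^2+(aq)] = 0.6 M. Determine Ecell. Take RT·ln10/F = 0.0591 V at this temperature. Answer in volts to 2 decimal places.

Ce⁴⁺/Ce³⁺ is reduced (cathode, E° = +1.60 V) and Cr³⁺/Cr²⁺ is oxidized (anode).
The standard potential is +1.60 − (−0.40) = +2.00 V and the balanced reaction transfers n = 1 electron.
The balanced reaction is Ce^4+(aq) + Cr^2+(aq) → Ce^3+(aq) + Cr^3+(aq), so Q = ([Ce^3+(aq)]·[Cr^3+(aq)]) / ([Ce^4+(aq)]·[Cr^2+(aq)]) = 0.00843 and log Q = −2.074.
By the Nernst equation, E = +2.00 − (0.0591/1)·(−2.074) = +2.12 V.

+2.12 V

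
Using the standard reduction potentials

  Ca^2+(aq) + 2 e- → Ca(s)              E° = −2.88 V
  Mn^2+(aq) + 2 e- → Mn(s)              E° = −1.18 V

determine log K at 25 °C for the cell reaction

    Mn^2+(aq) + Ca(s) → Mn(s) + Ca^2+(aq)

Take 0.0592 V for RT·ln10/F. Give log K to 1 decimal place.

log K = 57.4

The Mn²⁺/Mn couple is reduced (cathode); E°cell = −1.18 − (−2.88) = +1.70 V with n = 2.
At equilibrium E = 0, so log K = nE°cell / 0.0592 = (2)(+1.70) / 0.0592 = 57.4.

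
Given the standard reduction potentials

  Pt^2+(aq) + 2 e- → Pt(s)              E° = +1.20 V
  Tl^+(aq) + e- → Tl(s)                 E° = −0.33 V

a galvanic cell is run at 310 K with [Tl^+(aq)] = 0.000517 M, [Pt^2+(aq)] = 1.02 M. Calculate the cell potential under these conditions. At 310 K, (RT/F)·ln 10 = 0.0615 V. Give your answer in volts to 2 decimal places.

+1.73 V

The Pt²⁺/Pt couple has the more positive E°, so it is the cathode; Tl⁺/Tl is the anode.
The standard potential is +1.20 − (−0.33) = +1.53 V and the balanced reaction transfers n = 2 electrons.
Balancing gives Pt^2+(aq) + 2 Tl(s) → Pt(s) + 2 Tl^+(aq); hence Q = [Tl^+(aq)]^2 / [Pt^2+(aq)] = 2.62×10^−7 (log Q = −6.582).
Applying E = E° − (RT ln10/nF)·log Q gives +1.53 − (0.0615/2)(−6.582) = +1.73 V.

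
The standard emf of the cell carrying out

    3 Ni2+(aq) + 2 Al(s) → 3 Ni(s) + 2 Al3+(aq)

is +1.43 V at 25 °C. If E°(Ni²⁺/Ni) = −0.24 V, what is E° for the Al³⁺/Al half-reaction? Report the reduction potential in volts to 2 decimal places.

In the reaction as written the Ni²⁺/Ni couple is reduced (cathode) and Al³⁺/Al is oxidized (anode), so E°cell = E°(Ni²⁺/Ni) − E°(Al³⁺/Al).
E°(Al³⁺/Al) = E°(cathode) − E°cell = −0.24 − (+1.43) = −1.67 V.

−1.67 V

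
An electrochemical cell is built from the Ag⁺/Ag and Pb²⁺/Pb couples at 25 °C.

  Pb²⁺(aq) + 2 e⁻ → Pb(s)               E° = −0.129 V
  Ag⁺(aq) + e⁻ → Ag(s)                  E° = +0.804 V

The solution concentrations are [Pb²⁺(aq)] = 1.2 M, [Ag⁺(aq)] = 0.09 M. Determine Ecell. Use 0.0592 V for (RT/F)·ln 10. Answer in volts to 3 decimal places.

Since E°(Ag⁺/Ag) > E°(Pb²⁺/Pb), Ag⁺/Ag serves as the cathode.
The standard potential is +0.804 − (−0.129) = +0.933 V and the balanced reaction transfers n = 2 electrons.
The balanced reaction is 2 Ag⁺(aq) + Pb(s) → 2 Ag(s) + Pb²⁺(aq), so Q = [Pb²⁺(aq)] / [Ag⁺(aq)]^2 = 148 and log Q = 2.171.
Applying E = E° − (RT ln10/nF)·log Q gives +0.933 − (0.0592/2)(2.171) = +0.869 V.

+0.869 V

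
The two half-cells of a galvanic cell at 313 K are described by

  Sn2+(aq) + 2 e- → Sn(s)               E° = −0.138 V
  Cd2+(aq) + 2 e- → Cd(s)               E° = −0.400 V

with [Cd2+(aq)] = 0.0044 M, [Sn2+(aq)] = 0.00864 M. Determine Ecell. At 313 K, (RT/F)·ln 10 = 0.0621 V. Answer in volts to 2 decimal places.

Sn²⁺/Sn is reduced (cathode, E° = −0.138 V) and Cd²⁺/Cd is oxidized (anode).
The standard potential is −0.138 − (−0.400) = +0.262 V and the balanced reaction transfers n = 2 electrons.
The balanced reaction is Sn2+(aq) + Cd(s) → Sn(s) + Cd2+(aq), so Q = [Cd2+(aq)] / [Sn2+(aq)] = 0.509 and log Q = −0.293.
E = E° − (0.0621/n)·log Q = +0.262 − (0.0621/2)(−0.293) = +0.27 V.

+0.27 V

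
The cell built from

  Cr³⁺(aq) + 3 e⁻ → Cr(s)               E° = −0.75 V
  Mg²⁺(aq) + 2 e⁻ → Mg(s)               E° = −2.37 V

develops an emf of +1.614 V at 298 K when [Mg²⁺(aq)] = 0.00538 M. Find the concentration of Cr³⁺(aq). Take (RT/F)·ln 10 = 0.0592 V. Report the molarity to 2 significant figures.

Cr³⁺/Cr is the cathode (higher E°); E°cell = −0.75 − (−2.37) = +1.62 V with n = 6.
From the Nernst equation, log Q = n(E° − E)/0.0592 = 6·(+1.62 − (+1.614))/0.0592 = 0.608.
Balancing electrons gives 2 Cr³⁺(aq) + 3 Mg(s) → 2 Cr(s) + 3 Mg²⁺(aq); thus Q = [Mg²⁺(aq)]^3 / [Cr³⁺(aq)]^2.
Solving for the unknown gives log [Cr³⁺(aq)] = −3.708, so [Cr³⁺(aq)] ≈ 0.00020 M.

0.00020 M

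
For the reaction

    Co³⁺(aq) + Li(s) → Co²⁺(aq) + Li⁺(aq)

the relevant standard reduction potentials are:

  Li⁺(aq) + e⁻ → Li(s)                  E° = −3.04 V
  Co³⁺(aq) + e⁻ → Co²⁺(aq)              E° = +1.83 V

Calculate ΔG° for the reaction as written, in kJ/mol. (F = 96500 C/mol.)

In the reaction as written Co³⁺(aq) is reduced, so the Co³⁺/Co²⁺ couple is the cathode and Li⁺/Li is the anode.
E°cell = +1.83 − (−3.04) = +4.87 V; balancing electrons gives n = 1.
ΔG° = −nFE°cell = −(1)(96500)(+4.87) J/mol = −470 kJ/mol.

−470 kJ/mol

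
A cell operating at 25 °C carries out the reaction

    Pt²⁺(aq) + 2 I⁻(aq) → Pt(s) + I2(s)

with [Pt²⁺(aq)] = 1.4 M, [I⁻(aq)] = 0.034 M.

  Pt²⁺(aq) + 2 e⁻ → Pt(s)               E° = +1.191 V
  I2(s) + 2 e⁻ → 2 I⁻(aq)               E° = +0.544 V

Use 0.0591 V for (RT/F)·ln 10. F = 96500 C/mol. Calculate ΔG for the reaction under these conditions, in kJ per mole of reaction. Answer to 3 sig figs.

The standard cell potential is +1.191 − (+0.544) = +0.647 V, with n = 2 electrons in the balanced equation.
The reaction quotient is 1 / ([Pt²⁺(aq)]·[I⁻(aq)]^2) = 618; by Nernst, E = +0.647 − (0.0591/2)(2.791) = +0.5645 V.
Finally ΔG = −nFE = −(2)(96500 C/mol)(+0.5645 V) = −109 kJ/mol.

−109 kJ/mol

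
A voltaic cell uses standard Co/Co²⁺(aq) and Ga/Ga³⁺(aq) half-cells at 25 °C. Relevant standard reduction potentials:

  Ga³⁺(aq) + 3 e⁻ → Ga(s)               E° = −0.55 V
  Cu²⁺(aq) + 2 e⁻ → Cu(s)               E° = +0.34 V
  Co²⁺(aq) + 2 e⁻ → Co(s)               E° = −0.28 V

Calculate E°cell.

Of the two couples in this cell, the one with the more positive reduction potential is reduced at the cathode: here that is Co²⁺/Co (−0.28 V); Ga³⁺/Ga (−0.55 V) is the anode.
E°cell = E°(cathode) − E°(anode) = −0.28 − (−0.55) = +0.27 V.

+0.27 V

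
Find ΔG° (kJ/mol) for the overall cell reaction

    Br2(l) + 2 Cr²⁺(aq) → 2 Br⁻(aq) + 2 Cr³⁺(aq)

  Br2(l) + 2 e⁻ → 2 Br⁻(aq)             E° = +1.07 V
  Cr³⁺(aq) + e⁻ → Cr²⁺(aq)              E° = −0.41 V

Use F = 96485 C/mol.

−286 kJ/mol

In the reaction as written Br2(l) is reduced, so the Br₂/Br⁻ couple is the cathode and Cr³⁺/Cr²⁺ is the anode.
E°cell = +1.07 − (−0.41) = +1.48 V; balancing electrons gives n = 2.
ΔG° = −nFE°cell = −(2)(96485)(+1.48) J/mol = −286 kJ/mol.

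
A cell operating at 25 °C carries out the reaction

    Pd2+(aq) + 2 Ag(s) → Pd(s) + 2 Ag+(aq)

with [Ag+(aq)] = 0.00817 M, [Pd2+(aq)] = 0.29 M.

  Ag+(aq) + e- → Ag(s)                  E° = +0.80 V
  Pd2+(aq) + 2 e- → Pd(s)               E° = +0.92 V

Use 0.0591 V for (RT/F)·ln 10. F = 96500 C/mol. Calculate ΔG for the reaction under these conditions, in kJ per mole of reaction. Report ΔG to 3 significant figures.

−43.9 kJ/mol

With Pd²⁺/Pd reduced at the cathode, E°cell = +0.92 − (+0.80) = +0.12 V and n = 2.
Q = [Ag+(aq)]^2 / [Pd2+(aq)] = 0.00023, so log Q = −3.638 and E = +0.12 − (0.0591/2)(−3.638) = +0.2275 V.
Then ΔG = −nFE = −2 × 96500 × +0.2275 J/mol = −43.9 kJ/mol.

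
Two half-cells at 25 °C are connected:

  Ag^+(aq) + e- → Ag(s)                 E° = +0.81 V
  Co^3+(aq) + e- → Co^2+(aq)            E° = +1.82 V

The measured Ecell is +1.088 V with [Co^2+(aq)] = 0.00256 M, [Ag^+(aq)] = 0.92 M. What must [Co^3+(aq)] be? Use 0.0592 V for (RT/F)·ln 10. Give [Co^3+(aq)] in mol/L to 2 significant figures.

The Co³⁺/Co²⁺ couple has the larger reduction potential, so it is the cathode: E°cell = +1.82 − (+0.81) = +1.01 V and n = 1.
From the Nernst equation, log Q = n(E° − E)/0.0592 = 1·(+1.01 − (+1.088))/0.0592 = −1.318.
The balanced reaction is Co^3+(aq) + Ag(s) → Co^2+(aq) + Ag^+(aq), so Q = ([Co^2+(aq)]·[Ag^+(aq)]) / [Co^3+(aq)].
Solving for the unknown gives log [Co^3+(aq)] = −1.310, so [Co^3+(aq)] ≈ 0.049 M.

0.049 M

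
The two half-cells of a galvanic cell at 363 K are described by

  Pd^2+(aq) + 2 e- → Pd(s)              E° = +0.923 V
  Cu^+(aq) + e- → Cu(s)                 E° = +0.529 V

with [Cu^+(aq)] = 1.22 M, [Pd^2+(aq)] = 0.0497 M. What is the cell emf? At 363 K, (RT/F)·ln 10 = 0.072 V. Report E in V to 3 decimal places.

+0.341 V

Since E°(Pd²⁺/Pd) > E°(Cu⁺/Cu), Pd²⁺/Pd serves as the cathode.
The standard potential is +0.923 − (+0.529) = +0.394 V and the balanced reaction transfers n = 2 electrons.
Balancing gives Pd^2+(aq) + 2 Cu(s) → Pd(s) + 2 Cu^+(aq); hence Q = [Cu^+(aq)]^2 / [Pd^2+(aq)] = 29.9 (log Q = 1.476).
E = E° − (0.072/n)·log Q = +0.394 − (0.072/2)(1.476) = +0.341 V.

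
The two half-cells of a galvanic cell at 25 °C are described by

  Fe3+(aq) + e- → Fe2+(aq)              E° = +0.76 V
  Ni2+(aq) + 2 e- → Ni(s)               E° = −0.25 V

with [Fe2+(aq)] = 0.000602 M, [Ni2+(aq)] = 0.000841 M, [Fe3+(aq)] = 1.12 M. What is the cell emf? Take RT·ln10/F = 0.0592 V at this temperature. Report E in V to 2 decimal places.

+1.29 V

Fe³⁺/Fe²⁺ is reduced (cathode, E° = +0.76 V) and Ni²⁺/Ni is oxidized (anode).
The standard potential is +0.76 − (−0.25) = +1.01 V and the balanced reaction transfers n = 2 electrons.
For the overall reaction 2 Fe3+(aq) + Ni(s) → 2 Fe2+(aq) + Ni2+(aq), Q = ([Fe2+(aq)]^2·[Ni2+(aq)]) / [Fe3+(aq)]^2 = 2.43×10^−10, giving log Q = −9.614.
Applying E = E° − (RT ln10/nF)·log Q gives +1.01 − (0.0592/2)(−9.614) = +1.29 V.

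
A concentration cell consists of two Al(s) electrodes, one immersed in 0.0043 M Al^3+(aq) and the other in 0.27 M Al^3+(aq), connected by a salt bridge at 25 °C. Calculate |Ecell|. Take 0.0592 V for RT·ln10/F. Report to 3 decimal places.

For a concentration cell E°cell = 0, since both electrodes use the same couple.
The compartment with the higher Al^3+(aq) concentration (0.27 M) acts as the cathode; ions are reduced there and produced at the dilute (0.0043 M) anode.
With n = 3, Ecell = −(0.0592/3)·log([dilute]/[conc]) = −(0.0592/3)·log(0.0043/0.27) = +0.035 V.

0.035 V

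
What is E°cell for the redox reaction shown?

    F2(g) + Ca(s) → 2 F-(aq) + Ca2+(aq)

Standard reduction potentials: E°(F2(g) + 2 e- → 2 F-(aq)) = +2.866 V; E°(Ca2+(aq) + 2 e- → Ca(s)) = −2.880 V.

+5.746 V

In the reaction as written, F2(g) is reduced (cathode) and Ca2+(aq) is produced by oxidation at the anode.
E°cell = E°(cathode) − E°(anode) = +2.866 − (−2.880) = +5.746 V.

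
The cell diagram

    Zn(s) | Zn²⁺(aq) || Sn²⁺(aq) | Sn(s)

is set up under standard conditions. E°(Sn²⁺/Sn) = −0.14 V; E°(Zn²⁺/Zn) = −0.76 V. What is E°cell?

+0.62 V

By convention the left-hand electrode in cell notation is the anode (oxidation) and the right-hand electrode is the cathode (reduction).
E°cell = E°(right) − E°(left) = −0.14 − (−0.76) = +0.62 V.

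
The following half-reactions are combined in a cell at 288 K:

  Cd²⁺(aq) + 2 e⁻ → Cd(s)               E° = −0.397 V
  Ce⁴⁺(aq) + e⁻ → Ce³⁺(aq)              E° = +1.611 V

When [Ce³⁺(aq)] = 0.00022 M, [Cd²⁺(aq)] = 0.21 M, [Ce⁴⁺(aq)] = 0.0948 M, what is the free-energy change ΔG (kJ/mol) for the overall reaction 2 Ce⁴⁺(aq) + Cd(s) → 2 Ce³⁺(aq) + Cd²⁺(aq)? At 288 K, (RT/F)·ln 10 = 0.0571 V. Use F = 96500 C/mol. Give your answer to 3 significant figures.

The standard cell potential is +1.611 − (−0.397) = +2.008 V, with n = 2 electrons in the balanced equation.
The reaction quotient is ([Ce³⁺(aq)]^2·[Cd²⁺(aq)]) / [Ce⁴⁺(aq)]^2 = 1.13×10^−6; by Nernst, E = +2.008 − (0.0571/2)(−5.947) = +2.1778 V.
Finally ΔG = −nFE = −(2)(96500 C/mol)(+2.1778 V) = −420 kJ/mol.

−420 kJ/mol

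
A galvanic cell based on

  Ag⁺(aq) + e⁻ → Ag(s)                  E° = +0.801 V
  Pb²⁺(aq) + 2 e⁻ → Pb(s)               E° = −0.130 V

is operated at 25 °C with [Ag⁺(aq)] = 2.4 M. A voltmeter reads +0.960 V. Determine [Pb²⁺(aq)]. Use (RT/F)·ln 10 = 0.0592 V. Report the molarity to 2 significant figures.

The Ag⁺/Ag couple has the larger reduction potential, so it is the cathode: E°cell = +0.801 − (−0.130) = +0.931 V and n = 2.
From the Nernst equation, log Q = n(E° − E)/0.0592 = 2·(+0.931 − (+0.960))/0.0592 = −0.980.
For 2 Ag⁺(aq) + Pb(s) → 2 Ag(s) + Pb²⁺(aq), the reaction quotient is Q = [Pb²⁺(aq)] / [Ag⁺(aq)]^2.
Isolating [Pb²⁺(aq)] in Q = 10^{−0.980} yields log [Pb²⁺(aq)] = −0.220, i.e. 0.60 M.

0.60 M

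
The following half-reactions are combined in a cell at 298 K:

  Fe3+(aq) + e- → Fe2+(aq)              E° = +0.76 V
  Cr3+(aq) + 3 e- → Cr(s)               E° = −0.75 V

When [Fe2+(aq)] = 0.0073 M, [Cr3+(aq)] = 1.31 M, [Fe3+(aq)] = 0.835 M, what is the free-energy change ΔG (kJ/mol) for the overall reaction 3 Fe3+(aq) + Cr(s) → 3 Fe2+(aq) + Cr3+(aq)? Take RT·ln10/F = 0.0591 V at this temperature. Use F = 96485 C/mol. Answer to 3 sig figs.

The standard cell potential is +0.76 − (−0.75) = +1.51 V, with n = 3 electrons in the balanced equation.
The reaction quotient is ([Fe2+(aq)]^3·[Cr3+(aq)]) / [Fe3+(aq)]^3 = 8.75×10^−7; by Nernst, E = +1.51 − (0.0591/3)(−6.058) = +1.6293 V.
ΔG = −nFE = −(3)(96485)(+1.6293) J/mol = −472 kJ/mol.

−472 kJ/mol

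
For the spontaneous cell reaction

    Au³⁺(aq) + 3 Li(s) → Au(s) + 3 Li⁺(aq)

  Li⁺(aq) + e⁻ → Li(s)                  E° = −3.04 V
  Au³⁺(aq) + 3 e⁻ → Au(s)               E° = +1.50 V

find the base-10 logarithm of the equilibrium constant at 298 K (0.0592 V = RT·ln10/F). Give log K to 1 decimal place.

The Au³⁺/Au couple is reduced (cathode); E°cell = +1.50 − (−3.04) = +4.54 V with n = 3.
At equilibrium E = 0, so log K = nE°cell / 0.0592 = (3)(+4.54) / 0.0592 = 230.1.

log K = 230.1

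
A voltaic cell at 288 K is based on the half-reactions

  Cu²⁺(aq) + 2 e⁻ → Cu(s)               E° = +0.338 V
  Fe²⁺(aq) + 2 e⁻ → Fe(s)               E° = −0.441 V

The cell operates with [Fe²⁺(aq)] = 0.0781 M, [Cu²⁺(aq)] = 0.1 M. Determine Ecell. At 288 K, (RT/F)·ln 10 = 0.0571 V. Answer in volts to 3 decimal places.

The Cu²⁺/Cu couple has the more positive E°, so it is the cathode; Fe²⁺/Fe is the anode.
The standard potential is +0.338 − (−0.441) = +0.779 V and the balanced reaction transfers n = 2 electrons.
Balancing gives Cu²⁺(aq) + Fe(s) → Cu(s) + Fe²⁺(aq); hence Q = [Fe²⁺(aq)] / [Cu²⁺(aq)] = 0.781 (log Q = −0.107).
E = E° − (0.0571/n)·log Q = +0.779 − (0.0571/2)(−0.107) = +0.782 V.

+0.782 V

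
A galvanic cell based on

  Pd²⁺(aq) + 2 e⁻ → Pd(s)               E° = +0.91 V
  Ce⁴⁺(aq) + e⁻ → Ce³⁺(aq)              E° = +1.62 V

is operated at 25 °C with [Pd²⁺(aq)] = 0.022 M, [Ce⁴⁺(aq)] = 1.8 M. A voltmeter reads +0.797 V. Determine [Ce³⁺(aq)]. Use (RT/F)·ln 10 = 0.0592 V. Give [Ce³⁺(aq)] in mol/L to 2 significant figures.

The Ce⁴⁺/Ce³⁺ couple has the larger reduction potential, so it is the cathode: E°cell = +1.62 − (+0.91) = +0.71 V and n = 2.
From the Nernst equation, log Q = n(E° − E)/0.0592 = 2·(+0.71 − (+0.797))/0.0592 = −2.939.
The balanced reaction is 2 Ce⁴⁺(aq) + Pd(s) → 2 Ce³⁺(aq) + Pd²⁺(aq), so Q = ([Ce³⁺(aq)]^2·[Pd²⁺(aq)]) / [Ce⁴⁺(aq)]^2.
Isolating [Ce³⁺(aq)] in Q = 10^{−2.939} yields log [Ce³⁺(aq)] = −0.385, i.e. 0.41 M.

0.41 M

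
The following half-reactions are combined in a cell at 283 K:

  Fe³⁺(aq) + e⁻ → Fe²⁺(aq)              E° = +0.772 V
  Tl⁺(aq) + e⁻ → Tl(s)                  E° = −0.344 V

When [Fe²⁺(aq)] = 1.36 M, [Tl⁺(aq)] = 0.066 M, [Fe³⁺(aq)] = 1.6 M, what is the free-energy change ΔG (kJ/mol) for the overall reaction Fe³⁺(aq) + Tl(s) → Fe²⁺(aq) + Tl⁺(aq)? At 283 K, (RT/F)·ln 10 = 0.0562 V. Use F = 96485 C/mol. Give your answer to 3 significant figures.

−114 kJ/mol

E°cell = +0.772 − (−0.344) = +1.116 V; the balanced reaction transfers n = 1 electron.
Q = ([Fe²⁺(aq)]·[Tl⁺(aq)]) / [Fe³⁺(aq)] = 0.0561, so log Q = −1.251 and E = +1.116 − (0.0562/1)(−1.251) = +1.1863 V.
ΔG = −nFE = −(1)(96485)(+1.1863) J/mol = −114 kJ/mol.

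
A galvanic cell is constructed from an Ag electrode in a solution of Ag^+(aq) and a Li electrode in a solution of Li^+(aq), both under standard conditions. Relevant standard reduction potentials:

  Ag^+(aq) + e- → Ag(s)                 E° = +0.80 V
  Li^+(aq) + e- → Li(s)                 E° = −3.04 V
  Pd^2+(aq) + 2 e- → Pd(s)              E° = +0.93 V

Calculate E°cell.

The Ag⁺/Ag couple has the higher E°, so Ag ion is reduced (cathode) and Li is oxidized (anode).
E°cell = E°(cathode) − E°(anode) = +0.80 − (−3.04) = +3.84 V.

+3.84 V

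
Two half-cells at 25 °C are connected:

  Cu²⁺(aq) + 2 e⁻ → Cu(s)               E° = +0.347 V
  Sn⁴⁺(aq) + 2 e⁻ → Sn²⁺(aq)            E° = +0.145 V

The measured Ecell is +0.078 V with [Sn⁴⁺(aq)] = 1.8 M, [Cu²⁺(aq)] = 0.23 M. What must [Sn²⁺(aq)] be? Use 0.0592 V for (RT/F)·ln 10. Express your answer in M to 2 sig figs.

0.00051 M

Cu²⁺/Cu is the cathode (higher E°); E°cell = +0.347 − (+0.145) = +0.202 V with n = 2.
Rearranging E = E° − (0.0592/n)·log Q gives log Q = 2(+0.202 − (+0.078))/0.0592 = 4.189.
For Cu²⁺(aq) + Sn²⁺(aq) → Cu(s) + Sn⁴⁺(aq), the reaction quotient is Q = [Sn⁴⁺(aq)] / ([Cu²⁺(aq)]·[Sn²⁺(aq)]).
Substituting the known concentrations and solving, log [Sn²⁺(aq)] = −3.295 and [Sn²⁺(aq)] = 0.00051 M.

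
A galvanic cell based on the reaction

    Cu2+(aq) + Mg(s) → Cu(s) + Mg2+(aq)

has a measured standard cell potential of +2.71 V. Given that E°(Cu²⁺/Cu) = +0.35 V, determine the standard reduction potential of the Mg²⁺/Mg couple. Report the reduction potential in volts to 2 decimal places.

−2.36 V

In the reaction as written the Cu²⁺/Cu couple is reduced (cathode) and Mg²⁺/Mg is oxidized (anode), so E°cell = E°(Cu²⁺/Cu) − E°(Mg²⁺/Mg).
E°(Mg²⁺/Mg) = E°(cathode) − E°cell = +0.35 − (+2.71) = −2.36 V.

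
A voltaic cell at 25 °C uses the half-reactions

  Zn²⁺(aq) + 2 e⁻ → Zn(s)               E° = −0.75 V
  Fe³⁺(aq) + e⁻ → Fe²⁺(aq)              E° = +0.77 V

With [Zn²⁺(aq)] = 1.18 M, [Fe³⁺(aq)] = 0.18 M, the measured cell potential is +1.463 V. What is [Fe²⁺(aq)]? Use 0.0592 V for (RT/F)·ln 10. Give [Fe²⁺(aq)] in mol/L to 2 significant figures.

Fe³⁺/Fe²⁺ is the cathode (higher E°); E°cell = +0.77 − (−0.75) = +1.52 V with n = 2.
From the Nernst equation, log Q = n(E° − E)/0.0592 = 2·(+1.52 − (+1.463))/0.0592 = 1.926.
Balancing electrons gives 2 Fe³⁺(aq) + Zn(s) → 2 Fe²⁺(aq) + Zn²⁺(aq); thus Q = ([Fe²⁺(aq)]^2·[Zn²⁺(aq)]) / [Fe³⁺(aq)]^2.
Isolating [Fe²⁺(aq)] in Q = 10^{1.926} yields log [Fe²⁺(aq)] = 0.182, i.e. 1.5 M.

1.5 M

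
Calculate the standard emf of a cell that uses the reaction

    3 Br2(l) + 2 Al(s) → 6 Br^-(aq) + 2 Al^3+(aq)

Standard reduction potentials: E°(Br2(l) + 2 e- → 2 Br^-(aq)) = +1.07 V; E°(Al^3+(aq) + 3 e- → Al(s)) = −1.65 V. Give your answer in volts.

+2.72 V

In the reaction as written, Br2(l) is reduced (cathode) and Al^3+(aq) is produced by oxidation at the anode.
E°cell = E°(cathode) − E°(anode) = +1.07 − (−1.65) = +2.72 V.
The positive value indicates the reaction is spontaneous as written.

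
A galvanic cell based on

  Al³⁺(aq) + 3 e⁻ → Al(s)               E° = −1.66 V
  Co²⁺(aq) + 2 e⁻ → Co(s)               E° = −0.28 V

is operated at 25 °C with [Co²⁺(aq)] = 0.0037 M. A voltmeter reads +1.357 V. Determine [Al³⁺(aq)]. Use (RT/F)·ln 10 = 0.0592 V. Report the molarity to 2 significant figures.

Co²⁺/Co is the cathode (higher E°); E°cell = −0.28 − (−1.66) = +1.38 V with n = 6.
Since E = E° − (0.0592/n)·log Q, log Q = n(E° − E)/0.0592 = 2.331.
The balanced reaction is 3 Co²⁺(aq) + 2 Al(s) → 3 Co(s) + 2 Al³⁺(aq), so Q = [Al³⁺(aq)]^2 / [Co²⁺(aq)]^3.
Isolating [Al³⁺(aq)] in Q = 10^{2.331} yields log [Al³⁺(aq)] = −2.482, i.e. 0.0033 M.

0.0033 M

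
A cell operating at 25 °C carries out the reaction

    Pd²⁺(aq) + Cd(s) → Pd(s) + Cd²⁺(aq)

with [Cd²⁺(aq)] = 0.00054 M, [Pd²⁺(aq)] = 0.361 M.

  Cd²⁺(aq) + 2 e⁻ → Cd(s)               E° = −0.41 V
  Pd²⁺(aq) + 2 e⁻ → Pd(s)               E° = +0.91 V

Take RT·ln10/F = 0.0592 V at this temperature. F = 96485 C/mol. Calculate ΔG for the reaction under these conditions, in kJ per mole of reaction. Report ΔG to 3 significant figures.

With Pd²⁺/Pd reduced at the cathode, E°cell = +0.91 − (−0.41) = +1.32 V and n = 2.
The reaction quotient is [Cd²⁺(aq)] / [Pd²⁺(aq)] = 0.0015; by Nernst, E = +1.32 − (0.0592/2)(−2.825) = +1.4036 V.
Finally ΔG = −nFE = −(2)(96485 C/mol)(+1.4036 V) = −271 kJ/mol.

−271 kJ/mol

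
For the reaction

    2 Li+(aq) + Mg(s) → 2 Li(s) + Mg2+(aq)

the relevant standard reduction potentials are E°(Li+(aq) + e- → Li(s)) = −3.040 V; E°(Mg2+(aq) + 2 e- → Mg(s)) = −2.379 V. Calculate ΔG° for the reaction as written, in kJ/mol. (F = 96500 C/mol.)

+128 kJ/mol

In the reaction as written Li+(aq) is reduced, so the Li⁺/Li couple is the cathode and Mg²⁺/Mg is the anode.
E°cell = −3.040 − (−2.379) = −0.661 V; balancing electrons gives n = 2.
ΔG° = −nFE°cell = −(2)(96500)(−0.661) J/mol = +128 kJ/mol.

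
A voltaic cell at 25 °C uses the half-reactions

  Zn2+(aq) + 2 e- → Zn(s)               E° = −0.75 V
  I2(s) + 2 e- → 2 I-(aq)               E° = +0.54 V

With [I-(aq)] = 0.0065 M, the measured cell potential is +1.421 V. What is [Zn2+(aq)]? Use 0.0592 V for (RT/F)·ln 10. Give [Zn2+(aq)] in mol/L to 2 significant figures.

0.89 M

I₂/I⁻ is the cathode (higher E°); E°cell = +0.54 − (−0.75) = +1.29 V with n = 2.
From the Nernst equation, log Q = n(E° − E)/0.0592 = 2·(+1.29 − (+1.421))/0.0592 = −4.426.
For I2(s) + Zn(s) → 2 I-(aq) + Zn2+(aq), the reaction quotient is Q = [I-(aq)]^2·[Zn2+(aq)].
Isolating [Zn2+(aq)] in Q = 10^{−4.426} yields log [Zn2+(aq)] = −0.052, i.e. 0.89 M.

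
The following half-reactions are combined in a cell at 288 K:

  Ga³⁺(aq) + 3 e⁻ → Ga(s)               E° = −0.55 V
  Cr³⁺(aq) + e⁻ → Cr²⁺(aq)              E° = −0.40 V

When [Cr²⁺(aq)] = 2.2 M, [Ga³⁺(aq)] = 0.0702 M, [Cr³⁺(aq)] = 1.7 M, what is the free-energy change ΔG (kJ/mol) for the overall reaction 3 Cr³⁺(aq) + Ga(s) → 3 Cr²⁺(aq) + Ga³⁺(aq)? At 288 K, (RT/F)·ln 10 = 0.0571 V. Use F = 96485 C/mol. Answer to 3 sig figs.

With Cr³⁺/Cr²⁺ reduced at the cathode, E°cell = −0.40 − (−0.55) = +0.15 V and n = 3.
The reaction quotient is ([Cr²⁺(aq)]^3·[Ga³⁺(aq)]) / [Cr³⁺(aq)]^3 = 0.152; by Nernst, E = +0.15 − (0.0571/3)(−0.818) = +0.1656 V.
ΔG = −nFE = −(3)(96485)(+0.1656) J/mol = −47.9 kJ/mol.

−47.9 kJ/mol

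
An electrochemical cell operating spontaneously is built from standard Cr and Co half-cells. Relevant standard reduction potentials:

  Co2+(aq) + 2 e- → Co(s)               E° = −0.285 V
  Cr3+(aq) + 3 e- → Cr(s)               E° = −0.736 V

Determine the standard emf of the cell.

+0.451 V

The Co²⁺/Co couple has the higher E°, so Co ion is reduced (cathode) and Cr is oxidized (anode).
E°cell = E°(cathode) − E°(anode) = −0.285 − (−0.736) = +0.451 V.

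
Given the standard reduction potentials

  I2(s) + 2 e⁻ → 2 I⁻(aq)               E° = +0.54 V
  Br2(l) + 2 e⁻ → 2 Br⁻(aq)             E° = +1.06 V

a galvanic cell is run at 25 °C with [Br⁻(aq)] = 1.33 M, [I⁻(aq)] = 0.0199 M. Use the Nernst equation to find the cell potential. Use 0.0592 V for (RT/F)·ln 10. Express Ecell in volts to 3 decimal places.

+0.412 V

Since E°(Br₂/Br⁻) > E°(I₂/I⁻), Br₂/Br⁻ serves as the cathode.
E°cell = E°cat − E°an = +1.06 − (+0.54) = +0.52 V; n = 2.
For the overall reaction Br2(l) + 2 I⁻(aq) → 2 Br⁻(aq) + I2(s), Q = [Br⁻(aq)]^2 / [I⁻(aq)]^2 = 4.47×10^3, giving log Q = 3.650.
Applying E = E° − (RT ln10/nF)·log Q gives +0.52 − (0.0592/2)(3.650) = +0.412 V.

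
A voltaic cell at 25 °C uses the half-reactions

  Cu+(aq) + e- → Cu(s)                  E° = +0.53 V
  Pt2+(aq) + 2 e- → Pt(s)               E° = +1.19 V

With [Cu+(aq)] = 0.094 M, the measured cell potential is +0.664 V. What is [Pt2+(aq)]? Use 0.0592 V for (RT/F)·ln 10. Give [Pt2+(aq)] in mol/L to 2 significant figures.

0.012 M

The Pt²⁺/Pt couple has the larger reduction potential, so it is the cathode: E°cell = +1.19 − (+0.53) = +0.66 V and n = 2.
Rearranging E = E° − (0.0592/n)·log Q gives log Q = 2(+0.66 − (+0.664))/0.0592 = −0.135.
For Pt2+(aq) + 2 Cu(s) → Pt(s) + 2 Cu+(aq), the reaction quotient is Q = [Cu+(aq)]^2 / [Pt2+(aq)].
Solving for the unknown gives log [Pt2+(aq)] = −1.919, so [Pt2+(aq)] ≈ 0.012 M.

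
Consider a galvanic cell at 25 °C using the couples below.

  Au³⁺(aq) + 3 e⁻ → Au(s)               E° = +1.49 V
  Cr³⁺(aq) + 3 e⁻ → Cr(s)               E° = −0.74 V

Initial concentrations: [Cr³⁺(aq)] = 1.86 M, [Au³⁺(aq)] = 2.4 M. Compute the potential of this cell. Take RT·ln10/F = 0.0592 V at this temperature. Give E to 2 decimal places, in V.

The Au³⁺/Au couple has the more positive E°, so it is the cathode; Cr³⁺/Cr is the anode.
E°cell = +1.49 − (−0.74) = +2.23 V, with n = 3 electrons transferred.
The balanced reaction is Au³⁺(aq) + Cr(s) → Au(s) + Cr³⁺(aq), so Q = [Cr³⁺(aq)] / [Au³⁺(aq)] = 0.775 and log Q = −0.111.
Applying E = E° − (RT ln10/nF)·log Q gives +2.23 − (0.0592/3)(−0.111) = +2.23 V.

+2.23 V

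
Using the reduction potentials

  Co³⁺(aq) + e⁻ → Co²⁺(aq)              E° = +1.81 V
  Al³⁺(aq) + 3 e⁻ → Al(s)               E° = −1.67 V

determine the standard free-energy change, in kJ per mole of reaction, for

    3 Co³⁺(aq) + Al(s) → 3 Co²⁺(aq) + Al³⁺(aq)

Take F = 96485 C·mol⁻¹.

In the reaction as written Co³⁺(aq) is reduced, so the Co³⁺/Co²⁺ couple is the cathode and Al³⁺/Al is the anode.
E°cell = +1.81 − (−1.67) = +3.48 V; balancing electrons gives n = 3.
ΔG° = −nFE°cell = −(3)(96485)(+3.48) J/mol = −1007 kJ/mol.

−1007 kJ/mol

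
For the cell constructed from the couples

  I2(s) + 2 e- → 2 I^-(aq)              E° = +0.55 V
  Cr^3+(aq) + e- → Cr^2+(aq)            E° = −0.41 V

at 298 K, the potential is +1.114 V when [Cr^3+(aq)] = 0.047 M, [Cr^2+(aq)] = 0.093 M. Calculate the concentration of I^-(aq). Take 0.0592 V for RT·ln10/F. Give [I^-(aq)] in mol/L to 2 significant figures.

I₂/I⁻ is the cathode (higher E°); E°cell = +0.55 − (−0.41) = +0.96 V with n = 2.
Rearranging E = E° − (0.0592/n)·log Q gives log Q = 2(+0.96 − (+1.114))/0.0592 = −5.203.
The balanced reaction is I2(s) + 2 Cr^2+(aq) → 2 I^-(aq) + 2 Cr^3+(aq), so Q = ([I^-(aq)]^2·[Cr^3+(aq)]^2) / [Cr^2+(aq)]^2.
Substituting the known concentrations and solving, log [I^-(aq)] = −2.305 and [I^-(aq)] = 0.0050 M.

0.0050 M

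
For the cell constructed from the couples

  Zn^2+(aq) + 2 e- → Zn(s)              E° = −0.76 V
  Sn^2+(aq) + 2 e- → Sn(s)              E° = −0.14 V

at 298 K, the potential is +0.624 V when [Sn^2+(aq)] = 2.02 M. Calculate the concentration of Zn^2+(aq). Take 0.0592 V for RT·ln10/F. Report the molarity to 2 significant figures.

1.5 M

The Sn²⁺/Sn couple has the larger reduction potential, so it is the cathode: E°cell = −0.14 − (−0.76) = +0.62 V and n = 2.
Rearranging E = E° − (0.0592/n)·log Q gives log Q = 2(+0.62 − (+0.624))/0.0592 = −0.135.
The balanced reaction is Sn^2+(aq) + Zn(s) → Sn(s) + Zn^2+(aq), so Q = [Zn^2+(aq)] / [Sn^2+(aq)].
Substituting the known concentrations and solving, log [Zn^2+(aq)] = 0.170 and [Zn^2+(aq)] = 1.5 M.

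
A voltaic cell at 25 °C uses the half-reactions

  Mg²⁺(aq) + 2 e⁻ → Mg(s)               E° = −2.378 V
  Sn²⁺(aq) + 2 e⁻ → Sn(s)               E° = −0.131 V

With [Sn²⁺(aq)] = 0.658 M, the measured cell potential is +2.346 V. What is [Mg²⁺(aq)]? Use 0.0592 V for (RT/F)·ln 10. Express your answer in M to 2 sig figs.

0.00030 M

The Sn²⁺/Sn couple has the larger reduction potential, so it is the cathode: E°cell = −0.131 − (−2.378) = +2.247 V and n = 2.
Rearranging E = E° − (0.0592/n)·log Q gives log Q = 2(+2.247 − (+2.346))/0.0592 = −3.345.
Balancing electrons gives Sn²⁺(aq) + Mg(s) → Sn(s) + Mg²⁺(aq); thus Q = [Mg²⁺(aq)] / [Sn²⁺(aq)].
Substituting the known concentrations and solving, log [Mg²⁺(aq)] = −3.527 and [Mg²⁺(aq)] = 0.00030 M.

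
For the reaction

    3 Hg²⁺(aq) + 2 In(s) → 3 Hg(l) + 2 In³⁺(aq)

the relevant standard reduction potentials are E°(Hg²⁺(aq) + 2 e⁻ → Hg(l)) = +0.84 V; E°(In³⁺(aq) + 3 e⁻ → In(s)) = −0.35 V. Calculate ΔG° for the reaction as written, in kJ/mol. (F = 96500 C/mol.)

In the reaction as written Hg²⁺(aq) is reduced, so the Hg²⁺/Hg couple is the cathode and In³⁺/In is the anode.
E°cell = +0.84 − (−0.35) = +1.19 V; balancing electrons gives n = 6.
ΔG° = −nFE°cell = −(6)(96500)(+1.19) J/mol = −689 kJ/mol.

−689 kJ/mol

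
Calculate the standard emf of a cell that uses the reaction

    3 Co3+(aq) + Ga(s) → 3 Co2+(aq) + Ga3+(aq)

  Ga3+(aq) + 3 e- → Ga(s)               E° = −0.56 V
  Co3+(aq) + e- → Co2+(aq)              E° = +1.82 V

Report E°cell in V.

In the reaction as written, Co3+(aq) is reduced (cathode) and Ga3+(aq) is produced by oxidation at the anode.
E°cell = E°(cathode) − E°(anode) = +1.82 − (−0.56) = +2.38 V.

+2.38 V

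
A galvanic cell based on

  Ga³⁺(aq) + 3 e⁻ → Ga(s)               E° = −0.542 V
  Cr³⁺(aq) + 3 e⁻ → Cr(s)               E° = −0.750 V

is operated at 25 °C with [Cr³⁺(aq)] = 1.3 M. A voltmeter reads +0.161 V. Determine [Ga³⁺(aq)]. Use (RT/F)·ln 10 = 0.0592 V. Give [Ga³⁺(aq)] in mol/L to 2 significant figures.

0.0054 M

Ga³⁺/Ga is the cathode (higher E°); E°cell = −0.542 − (−0.750) = +0.208 V with n = 3.
From the Nernst equation, log Q = n(E° − E)/0.0592 = 3·(+0.208 − (+0.161))/0.0592 = 2.382.
The balanced reaction is Ga³⁺(aq) + Cr(s) → Ga(s) + Cr³⁺(aq), so Q = [Cr³⁺(aq)] / [Ga³⁺(aq)].
Isolating [Ga³⁺(aq)] in Q = 10^{2.382} yields log [Ga³⁺(aq)] = −2.268, i.e. 0.0054 M.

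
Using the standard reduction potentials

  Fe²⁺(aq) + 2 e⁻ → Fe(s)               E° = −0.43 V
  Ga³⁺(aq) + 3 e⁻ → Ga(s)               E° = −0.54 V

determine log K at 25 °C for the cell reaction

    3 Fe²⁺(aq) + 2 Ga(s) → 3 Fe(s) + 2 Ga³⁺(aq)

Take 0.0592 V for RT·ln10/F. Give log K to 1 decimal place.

log K = 11.1

The Fe²⁺/Fe couple is reduced (cathode); E°cell = −0.43 − (−0.54) = +0.11 V with n = 6.
At equilibrium E = 0, so log K = nE°cell / 0.0592 = (6)(+0.11) / 0.0592 = 11.1.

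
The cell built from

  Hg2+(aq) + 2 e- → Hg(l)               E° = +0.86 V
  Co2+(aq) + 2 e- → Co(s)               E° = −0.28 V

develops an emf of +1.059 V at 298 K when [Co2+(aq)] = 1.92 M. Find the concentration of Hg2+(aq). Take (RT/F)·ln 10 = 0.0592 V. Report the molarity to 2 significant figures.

Hg²⁺/Hg is the cathode (higher E°); E°cell = +0.86 − (−0.28) = +1.14 V with n = 2.
Since E = E° − (0.0592/n)·log Q, log Q = n(E° − E)/0.0592 = 2.736.
For Hg2+(aq) + Co(s) → Hg(l) + Co2+(aq), the reaction quotient is Q = [Co2+(aq)] / [Hg2+(aq)].
Isolating [Hg2+(aq)] in Q = 10^{2.736} yields log [Hg2+(aq)] = −2.453, i.e. 0.0035 M.

0.0035 M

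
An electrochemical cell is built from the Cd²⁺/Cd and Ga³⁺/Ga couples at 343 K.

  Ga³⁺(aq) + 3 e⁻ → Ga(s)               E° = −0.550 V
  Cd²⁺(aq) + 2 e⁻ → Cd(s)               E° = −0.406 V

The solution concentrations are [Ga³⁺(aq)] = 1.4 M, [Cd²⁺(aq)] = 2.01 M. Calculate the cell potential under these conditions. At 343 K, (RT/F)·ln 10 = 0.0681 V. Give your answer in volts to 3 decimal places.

+0.151 V

The Cd²⁺/Cd couple has the more positive E°, so it is the cathode; Ga³⁺/Ga is the anode.
The standard potential is −0.406 − (−0.550) = +0.144 V and the balanced reaction transfers n = 6 electrons.
The balanced reaction is 3 Cd²⁺(aq) + 2 Ga(s) → 3 Cd(s) + 2 Ga³⁺(aq), so Q = [Ga³⁺(aq)]^2 / [Cd²⁺(aq)]^3 = 0.241 and log Q = −0.617.
E = E° − (0.0681/n)·log Q = +0.144 − (0.0681/6)(−0.617) = +0.151 V.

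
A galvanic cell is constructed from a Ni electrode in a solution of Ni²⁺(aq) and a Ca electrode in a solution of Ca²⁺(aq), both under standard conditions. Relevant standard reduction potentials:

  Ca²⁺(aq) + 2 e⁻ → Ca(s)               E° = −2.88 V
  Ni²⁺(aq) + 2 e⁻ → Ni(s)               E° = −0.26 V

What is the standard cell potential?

Of the two couples in this cell, the one with the more positive reduction potential is reduced at the cathode: here that is Ni²⁺/Ni (−0.26 V); Ca²⁺/Ca (−2.88 V) is the anode.
E°cell = E°(cathode) − E°(anode) = −0.26 − (−2.88) = +2.62 V.

+2.62 V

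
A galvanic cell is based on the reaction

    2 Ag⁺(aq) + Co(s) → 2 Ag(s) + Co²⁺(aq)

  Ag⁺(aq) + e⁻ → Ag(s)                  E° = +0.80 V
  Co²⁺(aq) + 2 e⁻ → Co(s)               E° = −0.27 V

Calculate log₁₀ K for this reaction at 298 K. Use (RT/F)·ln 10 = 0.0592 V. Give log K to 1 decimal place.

The Ag⁺/Ag couple is reduced (cathode); E°cell = +0.80 − (−0.27) = +1.07 V with n = 2.
At equilibrium E = 0, so log K = nE°cell / 0.0592 = (2)(+1.07) / 0.0592 = 36.1.

log K = 36.1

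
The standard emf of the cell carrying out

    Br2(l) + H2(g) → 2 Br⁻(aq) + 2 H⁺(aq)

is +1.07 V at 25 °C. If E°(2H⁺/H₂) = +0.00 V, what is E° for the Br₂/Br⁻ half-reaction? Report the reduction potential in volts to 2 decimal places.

In the reaction as written the Br₂/Br⁻ couple is reduced (cathode) and 2H⁺/H₂ is oxidized (anode), so E°cell = E°(Br₂/Br⁻) − E°(2H⁺/H₂).
E°(Br₂/Br⁻) = E°cell + E°(anode) = +1.07 + (+0.00) = +1.07 V.

+1.07 V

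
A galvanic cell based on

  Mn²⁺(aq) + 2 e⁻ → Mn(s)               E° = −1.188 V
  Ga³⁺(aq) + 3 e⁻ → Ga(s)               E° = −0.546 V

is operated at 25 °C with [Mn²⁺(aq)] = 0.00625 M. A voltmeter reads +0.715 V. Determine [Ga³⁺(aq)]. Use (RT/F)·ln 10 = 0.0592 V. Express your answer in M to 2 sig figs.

With Ga³⁺/Ga at the cathode and Mn²⁺/Mn at the anode, E°cell = −0.546 − (−1.188) = +0.642 V (n = 6).
From the Nernst equation, log Q = n(E° − E)/0.0592 = 6·(+0.642 − (+0.715))/0.0592 = −7.399.
Balancing electrons gives 2 Ga³⁺(aq) + 3 Mn(s) → 2 Ga(s) + 3 Mn²⁺(aq); thus Q = [Mn²⁺(aq)]^3 / [Ga³⁺(aq)]^2.
Solving for the unknown gives log [Ga³⁺(aq)] = 0.393, so [Ga³⁺(aq)] ≈ 2.5 M.

2.5 M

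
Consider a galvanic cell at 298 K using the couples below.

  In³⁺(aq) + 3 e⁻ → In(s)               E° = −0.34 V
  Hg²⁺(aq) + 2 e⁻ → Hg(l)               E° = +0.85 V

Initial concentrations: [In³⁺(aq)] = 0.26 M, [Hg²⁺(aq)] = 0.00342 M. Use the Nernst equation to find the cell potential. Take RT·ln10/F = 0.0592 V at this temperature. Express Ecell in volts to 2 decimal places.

Hg²⁺/Hg is reduced (cathode, E° = +0.85 V) and In³⁺/In is oxidized (anode).
The standard potential is +0.85 − (−0.34) = +1.19 V and the balanced reaction transfers n = 6 electrons.
For the overall reaction 3 Hg²⁺(aq) + 2 In(s) → 3 Hg(l) + 2 In³⁺(aq), Q = [In³⁺(aq)]^2 / [Hg²⁺(aq)]^3 = 1.69×10^6, giving log Q = 6.228.
Applying E = E° − (RT ln10/nF)·log Q gives +1.19 − (0.0592/6)(6.228) = +1.13 V.

+1.13 V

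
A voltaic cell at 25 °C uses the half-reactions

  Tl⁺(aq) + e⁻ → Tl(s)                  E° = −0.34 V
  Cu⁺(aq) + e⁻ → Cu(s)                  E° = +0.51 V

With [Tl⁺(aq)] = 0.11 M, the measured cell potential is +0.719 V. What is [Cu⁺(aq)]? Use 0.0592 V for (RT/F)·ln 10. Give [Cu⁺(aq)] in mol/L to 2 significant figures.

Cu⁺/Cu is the cathode (higher E°); E°cell = +0.51 − (−0.34) = +0.85 V with n = 1.
Since E = E° − (0.0592/n)·log Q, log Q = n(E° − E)/0.0592 = 2.213.
For Cu⁺(aq) + Tl(s) → Cu(s) + Tl⁺(aq), the reaction quotient is Q = [Tl⁺(aq)] / [Cu⁺(aq)].
Solving for the unknown gives log [Cu⁺(aq)] = −3.172, so [Cu⁺(aq)] ≈ 0.00067 M.

0.00067 M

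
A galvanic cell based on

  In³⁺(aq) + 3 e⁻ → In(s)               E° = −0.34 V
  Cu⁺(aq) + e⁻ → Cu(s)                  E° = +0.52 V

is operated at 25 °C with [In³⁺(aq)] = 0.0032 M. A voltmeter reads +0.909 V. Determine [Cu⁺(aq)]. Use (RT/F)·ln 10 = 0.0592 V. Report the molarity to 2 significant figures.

0.99 M

The Cu⁺/Cu couple has the larger reduction potential, so it is the cathode: E°cell = +0.52 − (−0.34) = +0.86 V and n = 3.
From the Nernst equation, log Q = n(E° − E)/0.0592 = 3·(+0.86 − (+0.909))/0.0592 = −2.483.
The balanced reaction is 3 Cu⁺(aq) + In(s) → 3 Cu(s) + In³⁺(aq), so Q = [In³⁺(aq)] / [Cu⁺(aq)]^3.
Substituting the known concentrations and solving, log [Cu⁺(aq)] = −0.004 and [Cu⁺(aq)] = 0.99 M.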